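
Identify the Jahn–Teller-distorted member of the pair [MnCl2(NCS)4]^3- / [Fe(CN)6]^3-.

[MnCl2(NCS)4]^3-: Summing ligand charges against the −3 overall charge gives an oxidation state of +3 for manganese. Group 7 minus oxidation state 3 gives a d⁴ configuration. Chloride and isothiocyanate are weak-field ligands for a first-row metal, so the complex is high-spin. The t₂g³e_g¹ (high-spin) configuration has an unevenly filled e_g set; the Jahn–Teller theorem predicts a tetragonal distortion (typically axial elongation) to lift the degeneracy.
[Fe(CN)6]^3-: Summing ligand charges against the −3 overall charge gives an oxidation state of +3 for iron. Fe sits in group 8, so the d-electron count is 8 − 3 = 5. Cyanide is a strong-field ligand (high in the spectrochemical series) for a first-row metal, so the complex is low-spin. The d⁵ configuration leaves the e_g set evenly filled (or empty) — no strong Jahn–Teller driving force.

[MnCl2(NCS)4]^3-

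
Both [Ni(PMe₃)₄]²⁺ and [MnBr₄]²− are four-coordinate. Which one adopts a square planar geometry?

For [Ni(PMe₃)₄]²⁺: Summing ligand charges against the +2 overall charge gives an oxidation state of +2 for nickel. Group 10 minus oxidation state 2 gives a d⁸ configuration. Trimethylphosphine is a strong-field ligand (high in the spectrochemical series). A 3d d⁸ ion with strong-field ligands gains enough CFSE to favour square planar over tetrahedral. → square planar.
For [MnBr₄]²−: Each bromide is −1; balancing the −2 overall charge requires Mn(II). Manganese is a group-7 element; Mn(II) is therefore d⁵. A high-spin d⁵ ion has zero CFSE in either geometry, so four ligands adopt the sterically favoured tetrahedral geometry. → tetrahedral.

[Ni(PMe₃)₄]²⁺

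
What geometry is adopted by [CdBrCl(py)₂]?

Summing ligand charges against the 0 overall charge gives an oxidation state of +2 for cadmium.
Cd sits in group 12, so the d-electron count is 12 − 2 = 10.
Coordination number: 4.
A d¹⁰ ion has no crystal-field stabilisation preference between square planar and tetrahedral, so four ligands adopt the sterically favoured tetrahedral geometry.

tetrahedral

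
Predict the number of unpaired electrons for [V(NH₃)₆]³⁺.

2 unpaired electrons

Ammonia is neutral; balancing the +3 overall charge requires V(III).
V sits in group 5, so the d-electron count is 5 − 3 = 2.
In an octahedral field the d² configuration is t₂g²e_g⁰ (only one arrangement possible), giving 2 unpaired electrons.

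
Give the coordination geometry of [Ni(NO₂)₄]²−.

Summing ligand charges against the −2 overall charge gives an oxidation state of +2 for nickel.
Ni sits in group 10, so the d-electron count is 10 − 2 = 8.
With 4 monodentate ligands the coordination number is 4.
Nitro (N-bound nitrite) is a strong-field ligand (high in the spectrochemical series).
A 3d d⁸ ion with strong-field ligands gains enough CFSE to favour square planar over tetrahedral.

square planar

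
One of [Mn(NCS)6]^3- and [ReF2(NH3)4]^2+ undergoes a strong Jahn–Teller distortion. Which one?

[Mn(NCS)6]^3-

[Mn(NCS)6]^3-: Ligand charges: each isothiocyanate is −1. With an overall charge of −3 the manganese centre must be in the +3 oxidation state. Mn sits in group 7, so the d-electron count is 7 − 3 = 4. Isothiocyanate is a weak-field ligand for a first-row metal, so the complex is high-spin. The t₂g³e_g¹ (high-spin) configuration has an unevenly filled e_g set; the Jahn–Teller theorem predicts a tetragonal distortion (typically axial elongation) to lift the degeneracy.
[ReF2(NH3)4]^2+: Summing ligand charges against the +2 overall charge gives an oxidation state of +4 for rhenium. Rhenium is a group-7 element; Re(IV) is therefore d³. The d³ configuration leaves the e_g set evenly filled (or empty) — no strong Jahn–Teller driving force.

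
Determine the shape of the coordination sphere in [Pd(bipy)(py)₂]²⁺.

square planar

Ligand charges: 2,2′-bipyridine is neutral; pyridine is neutral. With an overall charge of +2 the palladium centre must be in the +2 oxidation state.
Palladium is a group-10 element; Pd(II) is therefore d⁸.
Counting donor atoms: 1×2,2′-bipyridine (bidentate) → 2 donors; 2×pyridine (monodentate) → 2 donors. Coordination number = 4.
A 4d d⁸ ion has a large crystal-field splitting; square planar leaves the high-energy d_{x²−y²} orbital empty and maximises CFSE.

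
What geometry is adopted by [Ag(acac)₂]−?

tetrahedral

Ligand charges: each acetylacetonate is −1. With an overall charge of −1 the silver centre must be in the +1 oxidation state.
Group 11 minus oxidation state 1 gives a d¹⁰ configuration.
Counting donor atoms: 2×acetylacetonate (bidentate) → 4 donors. Coordination number = 4.
A d¹⁰ ion has no crystal-field stabilisation preference between square planar and tetrahedral, so four ligands adopt the sterically favoured tetrahedral geometry.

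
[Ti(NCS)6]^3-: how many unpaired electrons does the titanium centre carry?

Summing ligand charges against the −3 overall charge gives an oxidation state of +3 for titanium.
Titanium is a group-4 element; Ti(III) is therefore d¹.
In an octahedral field the d¹ configuration is t₂g¹e_g⁰ (only one arrangement possible), giving 1 unpaired electron.

1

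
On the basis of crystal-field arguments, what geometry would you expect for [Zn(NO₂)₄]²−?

Summing ligand charges against the −2 overall charge gives an oxidation state of +2 for zinc.
Zn sits in group 12, so the d-electron count is 12 − 2 = 10.
Coordination number: 4.
A d¹⁰ ion has no crystal-field stabilisation preference between square planar and tetrahedral, so four ligands adopt the sterically favoured tetrahedral geometry.

tetrahedral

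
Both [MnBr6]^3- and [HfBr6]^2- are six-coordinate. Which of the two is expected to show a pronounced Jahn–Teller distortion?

[MnBr6]^3-: Ligand charges: each bromide is −1. With an overall charge of −3 the manganese centre must be in the +3 oxidation state. Manganese is a group-7 element; Mn(III) is therefore d⁴. Bromide is a weak-field ligand for a first-row metal, so the complex is high-spin. The t₂g³e_g¹ (high-spin) configuration has an unevenly filled e_g set; the Jahn–Teller theorem predicts a tetragonal distortion (typically axial elongation) to lift the degeneracy.
[HfBr6]^2-: Summing ligand charges against the −2 overall charge gives an oxidation state of +4 for hafnium. Group 4 minus oxidation state 4 gives a d⁰ configuration. The d⁰ configuration leaves the e_g set evenly filled (or empty) — no strong Jahn–Teller driving force.

[MnBr6]^3-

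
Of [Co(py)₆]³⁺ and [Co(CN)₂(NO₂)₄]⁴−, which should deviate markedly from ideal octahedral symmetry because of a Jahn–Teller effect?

[Co(py)₆]³⁺: Ligand charges: pyridine is neutral. With an overall charge of +3 the cobalt centre must be in the +3 oxidation state. Co sits in group 9, so the d-electron count is 9 − 3 = 6. Co(III) has an exceptionally large octahedral splitting and is low-spin with essentially every ligand except fluoride. The d⁶ configuration leaves the e_g set evenly filled (or empty) — no strong Jahn–Teller driving force.
[Co(CN)₂(NO₂)₄]⁴−: Summing ligand charges against the −4 overall charge gives an oxidation state of +2 for cobalt. Co sits in group 9, so the d-electron count is 9 − 2 = 7. Cyanide and nitro (N-bound nitrite) are strong-field ligands (high in the spectrochemical series) for a first-row metal, so the complex is low-spin. The t₂g⁶e_g¹ (low-spin) configuration has an unevenly filled e_g set; the Jahn–Teller theorem predicts a tetragonal distortion (typically axial elongation) to lift the degeneracy.

[Co(CN)₂(NO₂)₄]⁴−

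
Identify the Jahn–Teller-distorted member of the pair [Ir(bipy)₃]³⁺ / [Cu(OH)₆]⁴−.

[Cu(OH)₆]⁴−

[Ir(bipy)₃]³⁺: Summing ligand charges against the +3 overall charge gives an oxidation state of +3 for iridium. Group 9 minus oxidation state 3 gives a d⁶ configuration. A 5d ion has a large Δₒ and is invariably low-spin. The d⁶ configuration leaves the e_g set evenly filled (or empty) — no strong Jahn–Teller driving force.
[Cu(OH)₆]⁴−: Summing ligand charges against the −4 overall charge gives an oxidation state of +2 for copper. Group 11 minus oxidation state 2 gives a d⁹ configuration. The t₂g⁶e_g³ configuration has an unevenly filled e_g set; the Jahn–Teller theorem predicts a tetragonal distortion (typically axial elongation) to lift the degeneracy.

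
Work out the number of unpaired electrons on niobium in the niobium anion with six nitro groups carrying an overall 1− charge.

Summing ligand charges against the −1 overall charge gives an oxidation state of +5 for niobium.
Nb sits in group 5, so the d-electron count is 5 − 5 = 0.
In an octahedral field the d⁰ configuration is t₂g⁰e_g⁰, giving 0 unpaired electrons.

0 unpaired electrons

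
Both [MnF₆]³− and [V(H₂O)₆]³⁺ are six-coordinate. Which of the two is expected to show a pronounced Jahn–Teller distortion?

[MnF₆]³−

[MnF₆]³−: Summing ligand charges against the −3 overall charge gives an oxidation state of +3 for manganese. Group 7 minus oxidation state 3 gives a d⁴ configuration. Fluoride is a weak-field ligand for a first-row metal, so the complex is high-spin. The t₂g³e_g¹ (high-spin) configuration has an unevenly filled e_g set; the Jahn–Teller theorem predicts a tetragonal distortion (typically axial elongation) to lift the degeneracy.
[V(H₂O)₆]³⁺: Summing ligand charges against the +3 overall charge gives an oxidation state of +3 for vanadium. V sits in group 5, so the d-electron count is 5 − 3 = 2. The d² configuration leaves the e_g set evenly filled (or empty) — no strong Jahn–Teller driving force.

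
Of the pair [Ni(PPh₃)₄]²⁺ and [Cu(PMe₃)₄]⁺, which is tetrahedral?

[Cu(PMe₃)₄]⁺

For [Ni(PPh₃)₄]²⁺: Triphenylphosphine is neutral; balancing the +2 overall charge requires Ni(II). Group 10 minus oxidation state 2 gives a d⁸ configuration. Triphenylphosphine is a strong-field ligand (high in the spectrochemical series). A 3d d⁸ ion with strong-field ligands gains enough CFSE to favour square planar over tetrahedral. → square planar.
For [Cu(PMe₃)₄]⁺: Summing ligand charges against the +1 overall charge gives an oxidation state of +1 for copper. Cu sits in group 11, so the d-electron count is 11 − 1 = 10. A d¹⁰ ion has no crystal-field stabilisation preference between square planar and tetrahedral, so four ligands adopt the sterically favoured tetrahedral geometry. → tetrahedral.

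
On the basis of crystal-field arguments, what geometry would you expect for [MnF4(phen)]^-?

Ligand charges: each fluoride is −1; 1,10-phenanthroline is neutral. With an overall charge of −1 the manganese centre must be in the +3 oxidation state.
Manganese is a group-7 element; Mn(III) is therefore d⁴.
Counting donor atoms: 4×fluoride (monodentate) → 4 donors; 1×1,10-phenanthroline (bidentate) → 2 donors. Coordination number = 6.
Six donors around a single metal centre give an octahedral coordination sphere.

octahedral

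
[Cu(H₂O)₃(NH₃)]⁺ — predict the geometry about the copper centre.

Summing ligand charges against the +1 overall charge gives an oxidation state of +1 for copper.
Cu sits in group 11, so the d-electron count is 11 − 1 = 10.
Coordination number: 4.
A d¹⁰ ion has no crystal-field stabilisation preference between square planar and tetrahedral, so four ligands adopt the sterically favoured tetrahedral geometry.

tetrahedral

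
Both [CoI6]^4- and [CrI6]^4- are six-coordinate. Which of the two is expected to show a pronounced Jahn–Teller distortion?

[CrI6]^4-

[CoI6]^4-: Summing ligand charges against the −4 overall charge gives an oxidation state of +2 for cobalt. Group 9 minus oxidation state 2 gives a d⁷ configuration. Iodide is a weak-field ligand for a first-row metal, so the complex is high-spin. The d⁷ configuration leaves the e_g set evenly filled (or empty) — no strong Jahn–Teller driving force.
[CrI6]^4-: Summing ligand charges against the −4 overall charge gives an oxidation state of +2 for chromium. Chromium is a group-6 element; Cr(II) is therefore d⁴. Iodide is a weak-field ligand for a first-row metal, so the complex is high-spin. The t₂g³e_g¹ (high-spin) configuration has an unevenly filled e_g set; the Jahn–Teller theorem predicts a tetragonal distortion (typically axial elongation) to lift the degeneracy.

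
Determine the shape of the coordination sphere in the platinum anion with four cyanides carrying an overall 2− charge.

square planar

Summing ligand charges against the −2 overall charge gives an oxidation state of +2 for platinum.
Platinum is a group-10 element; Pt(II) is therefore d⁸.
Coordination number: 4.
A 5d d⁸ ion has a large crystal-field splitting; square planar leaves the high-energy d_{x²−y²} orbital empty and maximises CFSE.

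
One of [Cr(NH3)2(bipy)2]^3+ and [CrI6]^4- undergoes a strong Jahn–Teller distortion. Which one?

[Cr(NH3)2(bipy)2]^3+: Ammonia is neutral; 2,2′-bipyridine is neutral; balancing the +3 overall charge requires Cr(III). Cr sits in group 6, so the d-electron count is 6 − 3 = 3. The d³ configuration leaves the e_g set evenly filled (or empty) — no strong Jahn–Teller driving force.
[CrI6]^4-: Each iodide is −1; balancing the −4 overall charge requires Cr(II). Group 6 minus oxidation state 2 gives a d⁴ configuration. Iodide is a weak-field ligand for a first-row metal, so the complex is high-spin. The t₂g³e_g¹ (high-spin) configuration has an unevenly filled e_g set; the Jahn–Teller theorem predicts a tetragonal distortion (typically axial elongation) to lift the degeneracy.

[CrI6]^4-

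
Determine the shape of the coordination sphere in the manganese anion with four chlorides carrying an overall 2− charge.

tetrahedral

Summing ligand charges against the −2 overall charge gives an oxidation state of +2 for manganese.
Manganese is a group-7 element; Mn(II) is therefore d⁵.
With 4 monodentate ligands the coordination number is 4.
Chloride is a weak-field ligand.
A high-spin d⁵ ion has zero CFSE in either geometry, so four ligands adopt the sterically favoured tetrahedral geometry.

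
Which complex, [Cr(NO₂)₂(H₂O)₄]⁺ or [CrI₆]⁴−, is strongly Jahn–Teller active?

[Cr(NO₂)₂(H₂O)₄]⁺: Summing ligand charges against the +1 overall charge gives an oxidation state of +3 for chromium. Cr sits in group 6, so the d-electron count is 6 − 3 = 3. The d³ configuration leaves the e_g set evenly filled (or empty) — no strong Jahn–Teller driving force.
[CrI₆]⁴−: Ligand charges: each iodide is −1. With an overall charge of −4 the chromium centre must be in the +2 oxidation state. Cr sits in group 6, so the d-electron count is 6 − 2 = 4. Iodide is a weak-field ligand for a first-row metal, so the complex is high-spin. The t₂g³e_g¹ (high-spin) configuration has an unevenly filled e_g set; the Jahn–Teller theorem predicts a tetragonal distortion (typically axial elongation) to lift the degeneracy.

[CrI₆]⁴−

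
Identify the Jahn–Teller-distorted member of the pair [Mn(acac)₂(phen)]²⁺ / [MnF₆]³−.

[MnF₆]³−

[Mn(acac)₂(phen)]²⁺: Summing ligand charges against the +2 overall charge gives an oxidation state of +4 for manganese. Group 7 minus oxidation state 4 gives a d³ configuration. The d³ configuration leaves the e_g set evenly filled (or empty) — no strong Jahn–Teller driving force.
[MnF₆]³−: Summing ligand charges against the −3 overall charge gives an oxidation state of +3 for manganese. Mn sits in group 7, so the d-electron count is 7 − 3 = 4. Fluoride is a weak-field ligand for a first-row metal, so the complex is high-spin. The t₂g³e_g¹ (high-spin) configuration has an unevenly filled e_g set; the Jahn–Teller theorem predicts a tetragonal distortion (typically axial elongation) to lift the degeneracy.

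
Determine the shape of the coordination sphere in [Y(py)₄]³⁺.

Summing ligand charges against the +3 overall charge gives an oxidation state of +3 for yttrium.
Yttrium is a group-3 element; Y(III) is therefore d⁰.
With 4 monodentate ligands the coordination number is 4.
A d⁰ ion has no crystal-field stabilisation preference between square planar and tetrahedral, so four ligands adopt the sterically favoured tetrahedral geometry.

tetrahedral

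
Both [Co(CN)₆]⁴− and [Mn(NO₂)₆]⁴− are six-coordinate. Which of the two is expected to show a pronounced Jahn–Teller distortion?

[Co(CN)₆]⁴−: Each cyanide is −1; balancing the −4 overall charge requires Co(II). Cobalt is a group-9 element; Co(II) is therefore d⁷. Cyanide is a strong-field ligand (high in the spectrochemical series) for a first-row metal, so the complex is low-spin. The t₂g⁶e_g¹ (low-spin) configuration has an unevenly filled e_g set; the Jahn–Teller theorem predicts a tetragonal distortion (typically axial elongation) to lift the degeneracy.
[Mn(NO₂)₆]⁴−: Summing ligand charges against the −4 overall charge gives an oxidation state of +2 for manganese. Group 7 minus oxidation state 2 gives a d⁵ configuration. Nitro (N-bound nitrite) is a strong-field ligand (high in the spectrochemical series) for a first-row metal, so the complex is low-spin. The d⁵ configuration leaves the e_g set evenly filled (or empty) — no strong Jahn–Teller driving force.

[Co(CN)₆]⁴−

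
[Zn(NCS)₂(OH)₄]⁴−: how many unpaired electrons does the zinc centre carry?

Each isothiocyanate is −1; each hydroxide is −1; balancing the −4 overall charge requires Zn(II).
Zinc is a group-12 element; Zn(II) is therefore d¹⁰.
In an octahedral field the d¹⁰ configuration is t₂g⁶e_g⁴, giving 0 unpaired electrons.

0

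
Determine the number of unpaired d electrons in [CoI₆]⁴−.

Ligand charges: each iodide is −1. With an overall charge of −4 the cobalt centre must be in the +2 oxidation state.
Group 9 minus oxidation state 2 gives a d⁷ configuration.
The spin state decides the count: Iodide is a weak-field ligand for a first-row metal, so the complex is high-spin.
An octahedral high-spin d⁷ ion is t₂g⁵e_g², giving 3 unpaired electrons.

3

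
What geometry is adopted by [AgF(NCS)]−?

linear

Ligand charges: each fluoride is −1; each isothiocyanate is −1. With an overall charge of −1 the silver centre must be in the +1 oxidation state.
Silver is a group-11 element; Ag(I) is therefore d¹⁰.
Coordination number: 2.
A d¹⁰ ion with only two ligands adopts a linear arrangement (sp hybridisation; no CFSE preference).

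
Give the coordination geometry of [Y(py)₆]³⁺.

octahedral

Summing ligand charges against the +3 overall charge gives an oxidation state of +3 for yttrium.
Group 3 minus oxidation state 3 gives a d⁰ configuration.
Coordination number: 6.
Six donors around a single metal centre give an octahedral coordination sphere.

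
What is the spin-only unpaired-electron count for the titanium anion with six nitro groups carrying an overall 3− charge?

1 unpaired electron

Summing ligand charges against the −3 overall charge gives an oxidation state of +3 for titanium.
Group 4 minus oxidation state 3 gives a d¹ configuration.
In an octahedral field the d¹ configuration is t₂g¹e_g⁰ (only one arrangement possible), giving 1 unpaired electron.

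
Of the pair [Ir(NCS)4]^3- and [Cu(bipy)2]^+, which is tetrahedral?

[Cu(bipy)2]^+

For [Ir(NCS)4]^3-: Ligand charges: each isothiocyanate is −1. With an overall charge of −3 the iridium centre must be in the +1 oxidation state. Group 9 minus oxidation state 1 gives a d⁸ configuration. A 5d d⁸ ion has a large crystal-field splitting; square planar leaves the high-energy d_{x²−y²} orbital empty and maximises CFSE. → square planar.
For [Cu(bipy)2]^+: Summing ligand charges against the +1 overall charge gives an oxidation state of +1 for copper. Copper is a group-11 element; Cu(I) is therefore d¹⁰. A d¹⁰ ion has no crystal-field stabilisation preference between square planar and tetrahedral, so four ligands adopt the sterically favoured tetrahedral geometry. → tetrahedral.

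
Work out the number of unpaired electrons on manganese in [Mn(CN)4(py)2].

Summing ligand charges against the 0 overall charge gives an oxidation state of +4 for manganese.
Group 7 minus oxidation state 4 gives a d³ configuration.
In an octahedral field the d³ configuration is t₂g³e_g⁰ (only one arrangement possible), giving 3 unpaired electrons.

3 unpaired electrons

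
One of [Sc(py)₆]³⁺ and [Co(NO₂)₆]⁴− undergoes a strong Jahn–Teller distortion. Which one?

[Sc(py)₆]³⁺: Pyridine is neutral; balancing the +3 overall charge requires Sc(III). Group 3 minus oxidation state 3 gives a d⁰ configuration. The d⁰ configuration leaves the e_g set evenly filled (or empty) — no strong Jahn–Teller driving force.
[Co(NO₂)₆]⁴−: Summing ligand charges against the −4 overall charge gives an oxidation state of +2 for cobalt. Co sits in group 9, so the d-electron count is 9 − 2 = 7. Nitro (N-bound nitrite) is a strong-field ligand (high in the spectrochemical series) for a first-row metal, so the complex is low-spin. The t₂g⁶e_g¹ (low-spin) configuration has an unevenly filled e_g set; the Jahn–Teller theorem predicts a tetragonal distortion (typically axial elongation) to lift the degeneracy.

[Co(NO₂)₆]⁴−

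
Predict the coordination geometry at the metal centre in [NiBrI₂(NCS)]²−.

Ligand charges: each bromide is −1; each iodide is −1; each isothiocyanate is −1. With an overall charge of −2 the nickel centre must be in the +2 oxidation state.
Group 10 minus oxidation state 2 gives a d⁸ configuration.
Coordination number: 4.
Bromide, iodide, and isothiocyanate are weak-field ligands.
With weak-field ligands the CFSE gain from square planar is small, so a 3d d⁸ ion takes the sterically preferred tetrahedral geometry.

tetrahedral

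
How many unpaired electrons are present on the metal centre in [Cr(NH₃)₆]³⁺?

3

Summing ligand charges against the +3 overall charge gives an oxidation state of +3 for chromium.
Cr sits in group 6, so the d-electron count is 6 − 3 = 3.
In an octahedral field the d³ configuration is t₂g³e_g⁰ (only one arrangement possible), giving 3 unpaired electrons.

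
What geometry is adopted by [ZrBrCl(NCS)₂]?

Each bromide is −1; each chloride is −1; each isothiocyanate is −1; balancing the 0 overall charge requires Zr(IV).
Group 4 minus oxidation state 4 gives a d⁰ configuration.
Coordination number: 4.
A d⁰ ion has no crystal-field stabilisation preference between square planar and tetrahedral, so four ligands adopt the sterically favoured tetrahedral geometry.

tetrahedral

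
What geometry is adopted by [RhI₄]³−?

Each iodide is −1; balancing the −3 overall charge requires Rh(I).
Rhodium is a group-9 element; Rh(I) is therefore d⁸.
With 4 monodentate ligands the coordination number is 4.
A 4d d⁸ ion has a large crystal-field splitting; square planar leaves the high-energy d_{x²−y²} orbital empty and maximises CFSE.

square planar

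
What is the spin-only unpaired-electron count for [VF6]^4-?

Summing ligand charges against the −4 overall charge gives an oxidation state of +2 for vanadium.
Group 5 minus oxidation state 2 gives a d³ configuration.
In an octahedral field the d³ configuration is t₂g³e_g⁰ (only one arrangement possible), giving 3 unpaired electrons.

3 unpaired electrons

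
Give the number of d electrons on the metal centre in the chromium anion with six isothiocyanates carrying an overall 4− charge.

Each isothiocyanate is −1; balancing the −4 overall charge requires Cr(II).
Chromium is a group-6 element; Cr(II) is therefore d⁴.

d⁴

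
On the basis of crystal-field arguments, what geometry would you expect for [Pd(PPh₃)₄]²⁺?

Triphenylphosphine is neutral; balancing the +2 overall charge requires Pd(II).
Group 10 minus oxidation state 2 gives a d⁸ configuration.
Coordination number: 4.
A 4d d⁸ ion has a large crystal-field splitting; square planar leaves the high-energy d_{x²−y²} orbital empty and maximises CFSE.

square planar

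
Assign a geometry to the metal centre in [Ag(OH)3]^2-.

trigonal planar

Ligand charges: each hydroxide is −1. With an overall charge of −2 the silver centre must be in the +1 oxidation state.
Silver is a group-11 element; Ag(I) is therefore d¹⁰.
With 3 monodentate ligands the coordination number is 3.
Three ligands around a d¹⁰ centre minimise repulsion in a trigonal-planar arrangement.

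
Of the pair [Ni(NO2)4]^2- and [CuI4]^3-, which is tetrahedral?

For [Ni(NO2)4]^2-: Summing ligand charges against the −2 overall charge gives an oxidation state of +2 for nickel. Ni sits in group 10, so the d-electron count is 10 − 2 = 8. Nitro (N-bound nitrite) is a strong-field ligand (high in the spectrochemical series). A 3d d⁸ ion with strong-field ligands gains enough CFSE to favour square planar over tetrahedral. → square planar.
For [CuI4]^3-: Each iodide is −1; balancing the −3 overall charge requires Cu(I). Copper is a group-11 element; Cu(I) is therefore d¹⁰. A d¹⁰ ion has no crystal-field stabilisation preference between square planar and tetrahedral, so four ligands adopt the sterically favoured tetrahedral geometry. → tetrahedral.

[CuI4]^3-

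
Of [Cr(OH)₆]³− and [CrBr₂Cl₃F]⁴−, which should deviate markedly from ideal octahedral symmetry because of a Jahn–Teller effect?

[Cr(OH)₆]³−: Each hydroxide is −1; balancing the −3 overall charge requires Cr(III). Group 6 minus oxidation state 3 gives a d³ configuration. The d³ configuration leaves the e_g set evenly filled (or empty) — no strong Jahn–Teller driving force.
[CrBr₂Cl₃F]⁴−: Summing ligand charges against the −4 overall charge gives an oxidation state of +2 for chromium. Group 6 minus oxidation state 2 gives a d⁴ configuration. Bromide, chloride, and fluoride are weak-field ligands for a first-row metal, so the complex is high-spin. The t₂g³e_g¹ (high-spin) configuration has an unevenly filled e_g set; the Jahn–Teller theorem predicts a tetragonal distortion (typically axial elongation) to lift the degeneracy.

[CrBr₂Cl₃F]⁴−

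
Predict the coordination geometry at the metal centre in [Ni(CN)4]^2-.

square planar

Summing ligand charges against the −2 overall charge gives an oxidation state of +2 for nickel.
Nickel is a group-10 element; Ni(II) is therefore d⁸.
With 4 monodentate ligands the coordination number is 4.
Cyanide is a strong-field ligand (high in the spectrochemical series).
A 3d d⁸ ion with strong-field ligands gains enough CFSE to favour square planar over tetrahedral.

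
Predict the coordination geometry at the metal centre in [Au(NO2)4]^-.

square planar

Summing ligand charges against the −1 overall charge gives an oxidation state of +3 for gold.
Group 11 minus oxidation state 3 gives a d⁸ configuration.
Coordination number: 4.
A 5d d⁸ ion has a large crystal-field splitting; square planar leaves the high-energy d_{x²−y²} orbital empty and maximises CFSE.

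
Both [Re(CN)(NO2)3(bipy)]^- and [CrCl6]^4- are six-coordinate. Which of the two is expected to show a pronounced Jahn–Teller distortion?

[Re(CN)(NO2)3(bipy)]^-: Ligand charges: each cyanide is −1; each nitro (N-bound nitrite) is −1; 2,2′-bipyridine is neutral. With an overall charge of −1 the rhenium centre must be in the +3 oxidation state. Re sits in group 7, so the d-electron count is 7 − 3 = 4. A 5d ion has a large Δₒ and is invariably low-spin. The d⁴ configuration leaves the e_g set evenly filled (or empty) — no strong Jahn–Teller driving force.
[CrCl6]^4-: Summing ligand charges against the −4 overall charge gives an oxidation state of +2 for chromium. Group 6 minus oxidation state 2 gives a d⁴ configuration. Chloride is a weak-field ligand for a first-row metal, so the complex is high-spin. The t₂g³e_g¹ (high-spin) configuration has an unevenly filled e_g set; the Jahn–Teller theorem predicts a tetragonal distortion (typically axial elongation) to lift the degeneracy.

[CrCl6]^4-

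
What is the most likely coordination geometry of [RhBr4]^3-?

square planar

Each bromide is −1; balancing the −3 overall charge requires Rh(I).
Rh sits in group 9, so the d-electron count is 9 − 1 = 8.
Coordination number: 4.
A 4d d⁸ ion has a large crystal-field splitting; square planar leaves the high-energy d_{x²−y²} orbital empty and maximises CFSE.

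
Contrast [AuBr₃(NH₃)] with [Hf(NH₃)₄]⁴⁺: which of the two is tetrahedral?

[Hf(NH₃)₄]⁴⁺

For [AuBr₃(NH₃)]: Ligand charges: each bromide is −1; ammonia is neutral. With an overall charge of 0 the gold centre must be in the +3 oxidation state. Au sits in group 11, so the d-electron count is 11 − 3 = 8. A 5d d⁸ ion has a large crystal-field splitting; square planar leaves the high-energy d_{x²−y²} orbital empty and maximises CFSE. → square planar.
For [Hf(NH₃)₄]⁴⁺: Ligand charges: ammonia is neutral. With an overall charge of +4 the hafnium centre must be in the +4 oxidation state. Group 4 minus oxidation state 4 gives a d⁰ configuration. A d⁰ ion has no crystal-field stabilisation preference between square planar and tetrahedral, so four ligands adopt the sterically favoured tetrahedral geometry. → tetrahedral.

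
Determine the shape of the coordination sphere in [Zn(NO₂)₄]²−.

tetrahedral

Each nitro (N-bound nitrite) is −1; balancing the −2 overall charge requires Zn(II).
Group 12 minus oxidation state 2 gives a d¹⁰ configuration.
With 4 monodentate ligands the coordination number is 4.
A d¹⁰ ion has no crystal-field stabilisation preference between square planar and tetrahedral, so four ligands adopt the sterically favoured tetrahedral geometry.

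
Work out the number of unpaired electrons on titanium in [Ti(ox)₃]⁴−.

Ligand charges: each oxalate is −2. With an overall charge of −4 the titanium centre must be in the +2 oxidation state.
Ti sits in group 4, so the d-electron count is 4 − 2 = 2.
Counting donor atoms: 3×oxalate (bidentate) → 6 donors. Coordination number = 6.
In an octahedral field the d² configuration is t₂g²e_g⁰ (only one arrangement possible), giving 2 unpaired electrons.

2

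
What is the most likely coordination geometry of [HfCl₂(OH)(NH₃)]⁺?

tetrahedral

Each chloride is −1; each hydroxide is −1; ammonia is neutral; balancing the +1 overall charge requires Hf(IV).
Hafnium is a group-4 element; Hf(IV) is therefore d⁰.
Coordination number: 4.
A d⁰ ion has no crystal-field stabilisation preference between square planar and tetrahedral, so four ligands adopt the sterically favoured tetrahedral geometry.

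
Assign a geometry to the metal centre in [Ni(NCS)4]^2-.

tetrahedral

Summing ligand charges against the −2 overall charge gives an oxidation state of +2 for nickel.
Ni sits in group 10, so the d-electron count is 10 − 2 = 8.
Coordination number: 4.
Isothiocyanate is a weak-field ligand.
With weak-field ligands the CFSE gain from square planar is small, so a 3d d⁸ ion takes the sterically preferred tetrahedral geometry.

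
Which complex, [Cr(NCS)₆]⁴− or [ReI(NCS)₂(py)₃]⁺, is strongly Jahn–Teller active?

[Cr(NCS)₆]⁴−

[Cr(NCS)₆]⁴−: Ligand charges: each isothiocyanate is −1. With an overall charge of −4 the chromium centre must be in the +2 oxidation state. Cr sits in group 6, so the d-electron count is 6 − 2 = 4. Isothiocyanate is a weak-field ligand for a first-row metal, so the complex is high-spin. The t₂g³e_g¹ (high-spin) configuration has an unevenly filled e_g set; the Jahn–Teller theorem predicts a tetragonal distortion (typically axial elongation) to lift the degeneracy.
[ReI(NCS)₂(py)₃]⁺: Each iodide is −1; each isothiocyanate is −1; pyridine is neutral; balancing the +1 overall charge requires Re(IV). Re sits in group 7, so the d-electron count is 7 − 4 = 3. The d³ configuration leaves the e_g set evenly filled (or empty) — no strong Jahn–Teller driving force.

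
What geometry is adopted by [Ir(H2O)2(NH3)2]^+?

square planar

Water is neutral; ammonia is neutral; balancing the +1 overall charge requires Ir(I).
Group 9 minus oxidation state 1 gives a d⁸ configuration.
Coordination number: 4.
A 5d d⁸ ion has a large crystal-field splitting; square planar leaves the high-energy d_{x²−y²} orbital empty and maximises CFSE.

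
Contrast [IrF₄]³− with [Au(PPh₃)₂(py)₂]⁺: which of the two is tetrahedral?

[Au(PPh₃)₂(py)₂]⁺

For [IrF₄]³−: Each fluoride is −1; balancing the −3 overall charge requires Ir(I). Iridium is a group-9 element; Ir(I) is therefore d⁸. A 5d d⁸ ion has a large crystal-field splitting; square planar leaves the high-energy d_{x²−y²} orbital empty and maximises CFSE. → square planar.
For [Au(PPh₃)₂(py)₂]⁺: Ligand charges: triphenylphosphine is neutral; pyridine is neutral. With an overall charge of +1 the gold centre must be in the +1 oxidation state. Gold is a group-11 element; Au(I) is therefore d¹⁰. A d¹⁰ ion has no crystal-field stabilisation preference between square planar and tetrahedral, so four ligands adopt the sterically favoured tetrahedral geometry. → tetrahedral.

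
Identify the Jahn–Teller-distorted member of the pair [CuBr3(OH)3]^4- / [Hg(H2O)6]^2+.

[CuBr3(OH)3]^4-

[CuBr3(OH)3]^4-: Ligand charges: each bromide is −1; each hydroxide is −1. With an overall charge of −4 the copper centre must be in the +2 oxidation state. Copper is a group-11 element; Cu(II) is therefore d⁹. The t₂g⁶e_g³ configuration has an unevenly filled e_g set; the Jahn–Teller theorem predicts a tetragonal distortion (typically axial elongation) to lift the degeneracy.
[Hg(H2O)6]^2+: Water is neutral; balancing the +2 overall charge requires Hg(II). Group 12 minus oxidation state 2 gives a d¹⁰ configuration. The d¹⁰ configuration leaves the e_g set evenly filled (or empty) — no strong Jahn–Teller driving force.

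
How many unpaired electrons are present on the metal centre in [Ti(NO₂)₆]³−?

Ligand charges: each nitro (N-bound nitrite) is −1. With an overall charge of −3 the titanium centre must be in the +3 oxidation state.
Group 4 minus oxidation state 3 gives a d¹ configuration.
In an octahedral field the d¹ configuration is t₂g¹e_g⁰ (only one arrangement possible), giving 1 unpaired electron.

1 unpaired electron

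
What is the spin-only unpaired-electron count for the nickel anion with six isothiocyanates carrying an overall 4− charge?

2

Each isothiocyanate is −1; balancing the −4 overall charge requires Ni(II).
Ni sits in group 10, so the d-electron count is 10 − 2 = 8.
In an octahedral field the d⁸ configuration is t₂g⁶e_g² (only one arrangement possible), giving 2 unpaired electrons.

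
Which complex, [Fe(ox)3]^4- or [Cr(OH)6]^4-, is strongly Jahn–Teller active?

[Fe(ox)3]^4-: Each oxalate is −2; balancing the −4 overall charge requires Fe(II). Fe sits in group 8, so the d-electron count is 8 − 2 = 6. Oxalate is a weak-field ligand for a first-row metal, so the complex is high-spin. The d⁶ configuration leaves the e_g set evenly filled (or empty) — no strong Jahn–Teller driving force.
[Cr(OH)6]^4-: Ligand charges: each hydroxide is −1. With an overall charge of −4 the chromium centre must be in the +2 oxidation state. Cr sits in group 6, so the d-electron count is 6 − 2 = 4. Hydroxide is a weak-field ligand for a first-row metal, so the complex is high-spin. The t₂g³e_g¹ (high-spin) configuration has an unevenly filled e_g set; the Jahn–Teller theorem predicts a tetragonal distortion (typically axial elongation) to lift the degeneracy.

[Cr(OH)6]^4-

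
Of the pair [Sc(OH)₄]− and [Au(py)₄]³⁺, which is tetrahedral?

[Sc(OH)₄]−

For [Sc(OH)₄]−: Each hydroxide is −1; balancing the −1 overall charge requires Sc(III). Sc sits in group 3, so the d-electron count is 3 − 3 = 0. A d⁰ ion has no crystal-field stabilisation preference between square planar and tetrahedral, so four ligands adopt the sterically favoured tetrahedral geometry. → tetrahedral.
For [Au(py)₄]³⁺: Summing ligand charges against the +3 overall charge gives an oxidation state of +3 for gold. Au sits in group 11, so the d-electron count is 11 − 3 = 8. A 5d d⁸ ion has a large crystal-field splitting; square planar leaves the high-energy d_{x²−y²} orbital empty and maximises CFSE. → square planar.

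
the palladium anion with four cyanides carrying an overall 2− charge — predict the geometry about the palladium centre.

Ligand charges: each cyanide is −1. With an overall charge of −2 the palladium centre must be in the +2 oxidation state.
Group 10 minus oxidation state 2 gives a d⁸ configuration.
With 4 monodentate ligands the coordination number is 4.
A 4d d⁸ ion has a large crystal-field splitting; square planar leaves the high-energy d_{x²−y²} orbital empty and maximises CFSE.

square planar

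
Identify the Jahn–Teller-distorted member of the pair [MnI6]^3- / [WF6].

[MnI6]^3-

[MnI6]^3-: Each iodide is −1; balancing the −3 overall charge requires Mn(III). Group 7 minus oxidation state 3 gives a d⁴ configuration. Iodide is a weak-field ligand for a first-row metal, so the complex is high-spin. The t₂g³e_g¹ (high-spin) configuration has an unevenly filled e_g set; the Jahn–Teller theorem predicts a tetragonal distortion (typically axial elongation) to lift the degeneracy.
[WF6]: Ligand charges: each fluoride is −1. With an overall charge of 0 the tungsten centre must be in the +6 oxidation state. W sits in group 6, so the d-electron count is 6 − 6 = 0. The d⁰ configuration leaves the e_g set evenly filled (or empty) — no strong Jahn–Teller driving force.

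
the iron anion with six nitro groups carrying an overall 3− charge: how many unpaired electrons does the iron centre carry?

1

Summing ligand charges against the −3 overall charge gives an oxidation state of +3 for iron.
Group 8 minus oxidation state 3 gives a d⁵ configuration.
The spin state decides the count: Nitro (N-bound nitrite) is a strong-field ligand (high in the spectrochemical series) for a first-row metal, so the complex is low-spin.
An octahedral low-spin d⁵ ion is t₂g⁵e_g⁰, giving 1 unpaired electron.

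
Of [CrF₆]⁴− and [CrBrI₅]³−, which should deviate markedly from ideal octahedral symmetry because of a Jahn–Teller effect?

[CrF₆]⁴−

[CrF₆]⁴−: Each fluoride is −1; balancing the −4 overall charge requires Cr(II). Chromium is a group-6 element; Cr(II) is therefore d⁴. Fluoride is a weak-field ligand for a first-row metal, so the complex is high-spin. The t₂g³e_g¹ (high-spin) configuration has an unevenly filled e_g set; the Jahn–Teller theorem predicts a tetragonal distortion (typically axial elongation) to lift the degeneracy.
[CrBrI₅]³−: Ligand charges: each bromide is −1; each iodide is −1. With an overall charge of −3 the chromium centre must be in the +3 oxidation state. Group 6 minus oxidation state 3 gives a d³ configuration. The d³ configuration leaves the e_g set evenly filled (or empty) — no strong Jahn–Teller driving force.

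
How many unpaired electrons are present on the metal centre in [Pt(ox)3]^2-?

0

Each oxalate is −2; balancing the −2 overall charge requires Pt(IV).
Pt sits in group 10, so the d-electron count is 10 − 4 = 6.
Counting donor atoms: 3×oxalate (bidentate) → 6 donors. Coordination number = 6.
The spin state decides the count: a 5d ion has a large Δₒ and is invariably low-spin.
An octahedral low-spin d⁶ ion is t₂g⁶e_g⁰, giving 0 unpaired electrons.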